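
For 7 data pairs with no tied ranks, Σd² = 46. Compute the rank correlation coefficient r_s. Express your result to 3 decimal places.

0.179

ρ = 1 − 6Σd² / [n(n²−1)] = 1 − 6×46 / (7×48)
  = 1 − 276/336 = 1 − 0.8214 ≈ 0.179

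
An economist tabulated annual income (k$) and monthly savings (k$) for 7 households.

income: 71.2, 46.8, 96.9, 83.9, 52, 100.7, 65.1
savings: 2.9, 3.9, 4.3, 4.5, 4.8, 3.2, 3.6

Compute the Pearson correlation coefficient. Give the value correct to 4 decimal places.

n = 7, Σx = 516.6, Σy = 27.2, Σx² = 40771, Σy² = 108.6, Σxy = 1989.42
nΣxy − ΣxΣy = 13925.94 − 14051.52 = -125.58
nΣx² − (Σx)² = 285397 − 266875.56 = 18521.44; nΣy² − (Σy)² = 760.2 − 739.84 = 20.36
r = -125.58 / √(18521.44 × 20.36) = -125.58 / 614.0818 ≈ -0.2045

-0.2045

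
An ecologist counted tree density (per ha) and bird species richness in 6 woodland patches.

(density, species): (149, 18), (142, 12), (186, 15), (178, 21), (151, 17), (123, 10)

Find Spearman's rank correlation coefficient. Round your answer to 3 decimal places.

0.600

Rank density: 3, 2, 6, 5, 4, 1
Rank species: 5, 2, 3, 6, 4, 1
d = rank(density) − rank(species): -2, 0, 3, -1, 0, 0; Σd² = 14
ρ = 1 − 6Σd² / [n(n²−1)] = 1 − 6×14 / (6×35) = 1 − 84/210 ≈ 0.600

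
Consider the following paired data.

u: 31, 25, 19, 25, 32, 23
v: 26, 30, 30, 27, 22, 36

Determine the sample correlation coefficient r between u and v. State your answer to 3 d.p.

n = 6, Σu = 155, Σv = 171, Σu² = 4125, Σv² = 4985, Σuv = 4333
nΣuv − ΣuΣv = 25998 − 26505 = -507
nΣu² − (Σu)² = 24750 − 24025 = 725; nΣv² − (Σv)² = 29910 − 29241 = 669
r = -507 / √(725 × 669) = -507 / 696.4374 ≈ -0.728

-0.728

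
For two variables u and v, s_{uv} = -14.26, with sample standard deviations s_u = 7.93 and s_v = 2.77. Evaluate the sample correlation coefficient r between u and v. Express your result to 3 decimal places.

r = Cov(u,v) / (s_u · s_v) = -14.26 / (7.93 × 2.77)
  = -14.26 / 21.9661 ≈ -0.649

-0.649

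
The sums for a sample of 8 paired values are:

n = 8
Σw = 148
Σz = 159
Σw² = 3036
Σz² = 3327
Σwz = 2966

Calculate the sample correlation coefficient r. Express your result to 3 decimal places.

0.110

r = (nΣwz − ΣwΣz) / √[(nΣw² − (Σw)²)(nΣz² − (Σz)²)]
Numerator: 8×2966 − 148×159 = 196
Denominator: √[(24288 − 21904)(26616 − 25281)] = √[2384 × 1335] = 1783.9955
r = 196 / 1783.9955 ≈ 0.110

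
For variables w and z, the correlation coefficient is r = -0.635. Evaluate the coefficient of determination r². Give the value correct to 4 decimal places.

0.4032

r² = (-0.635)² = 0.4032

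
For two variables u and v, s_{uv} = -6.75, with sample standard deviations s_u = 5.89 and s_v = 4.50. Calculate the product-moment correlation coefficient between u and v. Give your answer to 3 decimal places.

-0.255

r = Cov(u,v) / (s_u · s_v) = -6.75 / (5.89 × 4.50)
  = -6.75 / 26.5050 ≈ -0.255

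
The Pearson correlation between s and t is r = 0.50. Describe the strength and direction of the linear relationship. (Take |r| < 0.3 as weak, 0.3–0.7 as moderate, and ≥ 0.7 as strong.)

r = 0.50 > 0 so the relationship is positive.
|r| = 0.50, which falls in the moderate range.

moderate positive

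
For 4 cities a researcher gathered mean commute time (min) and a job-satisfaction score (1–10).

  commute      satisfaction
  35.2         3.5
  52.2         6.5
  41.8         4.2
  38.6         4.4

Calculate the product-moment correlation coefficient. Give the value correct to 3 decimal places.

0.970

n = 4, Σx = 167.8, Σy = 18.6, Σx² = 7201.08, Σy² = 91.5, Σxy = 807.9
nΣxy − ΣxΣy = 3231.6 − 3121.08 = 110.52
nΣx² − (Σx)² = 28804.32 − 28156.84 = 647.48; nΣy² − (Σy)² = 366 − 345.96 = 20.04
r = 110.52 / √(647.48 × 20.04) = 110.52 / 113.9100 ≈ 0.970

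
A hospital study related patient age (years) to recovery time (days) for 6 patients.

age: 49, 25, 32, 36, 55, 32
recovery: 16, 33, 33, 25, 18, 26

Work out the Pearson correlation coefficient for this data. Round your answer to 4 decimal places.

n = 6, Σx = 229, Σy = 151, Σx² = 9395, Σy² = 4059, Σxy = 5387
nΣxy − ΣxΣy = 32322 − 34579 = -2257
nΣx² − (Σx)² = 56370 − 52441 = 3929; nΣy² − (Σy)² = 24354 − 22801 = 1553
r = -2257 / √(3929 × 1553) = -2257 / 2470.1694 ≈ -0.9137

-0.9137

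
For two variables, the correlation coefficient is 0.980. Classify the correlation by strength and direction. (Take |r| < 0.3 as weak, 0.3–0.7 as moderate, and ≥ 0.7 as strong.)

r = 0.980 > 0 so the relationship is positive.
|r| = 0.980, which falls in the strong range.

strong positive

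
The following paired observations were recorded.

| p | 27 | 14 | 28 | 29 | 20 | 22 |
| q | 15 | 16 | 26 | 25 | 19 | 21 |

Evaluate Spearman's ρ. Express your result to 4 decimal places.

Rank p: 4, 1, 5, 6, 2, 3
Rank q: 1, 2, 6, 5, 3, 4
d = rank(p) − rank(q): 3, -1, -1, 1, -1, -1; Σd² = 14
ρ = 1 − 6Σd² / [n(n²−1)] = 1 − 6×14 / (6×35) = 1 − 84/210 ≈ 0.6000

0.6000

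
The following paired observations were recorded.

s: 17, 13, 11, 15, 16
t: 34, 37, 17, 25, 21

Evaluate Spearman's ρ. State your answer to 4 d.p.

Rank s: 5, 2, 1, 3, 4
Rank t: 4, 5, 1, 3, 2
d = rank(s) − rank(t): 1, -3, 0, 0, 2; Σd² = 14
ρ = 1 − 6Σd² / [n(n²−1)] = 1 − 6×14 / (5×24) = 1 − 84/120 ≈ 0.3000

0.3000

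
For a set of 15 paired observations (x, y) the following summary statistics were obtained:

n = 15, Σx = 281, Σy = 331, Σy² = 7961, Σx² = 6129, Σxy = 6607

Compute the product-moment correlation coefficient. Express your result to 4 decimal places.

0.5390

r = (nΣxy − ΣxΣy) / √[(nΣx² − (Σx)²)(nΣy² − (Σy)²)]
Numerator: 15×6607 − 281×331 = 6094
Denominator: √[(91935 − 78961)(119415 − 109561)] = √[12974 × 9854] = 11306.8915
r = 6094 / 11306.8915 ≈ 0.5390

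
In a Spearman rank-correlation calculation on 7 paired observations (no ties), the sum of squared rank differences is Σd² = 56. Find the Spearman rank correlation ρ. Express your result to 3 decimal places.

0.000

ρ = 1 − 6Σd² / [n(n²−1)] = 1 − 6×56 / (7×48)
  = 1 − 336/336 = 1 − 1.0000 ≈ 0.000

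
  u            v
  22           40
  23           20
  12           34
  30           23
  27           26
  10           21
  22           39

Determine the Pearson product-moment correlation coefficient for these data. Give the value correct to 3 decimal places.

-0.069

n = 7, Σu = 146, Σv = 203, Σu² = 3370, Σv² = 6323, Σuv = 4208
nΣuv − ΣuΣv = 29456 − 29638 = -182
nΣu² − (Σu)² = 23590 − 21316 = 2274; nΣv² − (Σv)² = 44261 − 41209 = 3052
r = -182 / √(2274 × 3052) = -182 / 2634.4350 ≈ -0.069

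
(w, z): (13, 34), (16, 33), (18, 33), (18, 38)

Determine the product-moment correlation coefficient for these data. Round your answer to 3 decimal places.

0.326

n = 4, Σw = 65, Σz = 138, Σw² = 1073, Σz² = 4778, Σwz = 2248
nΣwz − ΣwΣz = 8992 − 8970 = 22
nΣw² − (Σw)² = 4292 − 4225 = 67; nΣz² − (Σz)² = 19112 − 19044 = 68
r = 22 / √(67 × 68) = 22 / 67.4981 ≈ 0.326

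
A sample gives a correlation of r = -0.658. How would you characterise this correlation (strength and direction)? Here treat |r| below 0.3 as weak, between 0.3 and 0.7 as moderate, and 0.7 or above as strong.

r = -0.658 < 0 so the relationship is negative.
|r| = 0.658, which falls in the moderate range.

moderate negative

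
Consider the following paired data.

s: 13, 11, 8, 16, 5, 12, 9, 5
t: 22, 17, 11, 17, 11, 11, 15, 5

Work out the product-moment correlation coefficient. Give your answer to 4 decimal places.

n = 8, Σs = 79, Σt = 109, Σs² = 885, Σt² = 1675, Σst = 1180
nΣst − ΣsΣt = 9440 − 8611 = 829
nΣs² − (Σs)² = 7080 − 6241 = 839; nΣt² − (Σt)² = 13400 − 11881 = 1519
r = 829 / √(839 × 1519) = 829 / 1128.9114 ≈ 0.7343

0.7343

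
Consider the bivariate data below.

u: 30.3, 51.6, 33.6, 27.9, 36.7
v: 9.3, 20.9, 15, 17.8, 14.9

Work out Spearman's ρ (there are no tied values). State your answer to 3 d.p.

Rank u: 2, 5, 3, 1, 4
Rank v: 1, 5, 3, 4, 2
d = rank(u) − rank(v): 1, 0, 0, -3, 2; Σd² = 14
ρ = 1 − 6Σd² / [n(n²−1)] = 1 − 6×14 / (5×24) = 1 − 84/120 ≈ 0.300

0.300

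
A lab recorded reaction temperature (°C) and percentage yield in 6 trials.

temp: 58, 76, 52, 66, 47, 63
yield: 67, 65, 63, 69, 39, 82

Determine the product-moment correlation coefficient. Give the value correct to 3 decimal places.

n = 6, Σx = 362, Σy = 385, Σx² = 22378, Σy² = 25689, Σxy = 23655
nΣxy − ΣxΣy = 141930 − 139370 = 2560
nΣx² − (Σx)² = 134268 − 131044 = 3224; nΣy² − (Σy)² = 154134 − 148225 = 5909
r = 2560 / √(3224 × 5909) = 2560 / 4364.7011 ≈ 0.587

0.587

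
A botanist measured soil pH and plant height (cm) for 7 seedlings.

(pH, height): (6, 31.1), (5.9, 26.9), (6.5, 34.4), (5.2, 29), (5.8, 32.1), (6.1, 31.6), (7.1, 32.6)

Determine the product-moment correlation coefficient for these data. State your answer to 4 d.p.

n = 7, Σx = 42.6, Σy = 217.7, Σx² = 261.36, Σy² = 6806.91, Σxy = 1330.11
nΣxy − ΣxΣy = 9310.77 − 9274.02 = 36.75
nΣx² − (Σx)² = 1829.52 − 1814.76 = 14.76; nΣy² − (Σy)² = 47648.37 − 47393.29 = 255.08
r = 36.75 / √(14.76 × 255.08) = 36.75 / 61.3594 ≈ 0.5989

0.5989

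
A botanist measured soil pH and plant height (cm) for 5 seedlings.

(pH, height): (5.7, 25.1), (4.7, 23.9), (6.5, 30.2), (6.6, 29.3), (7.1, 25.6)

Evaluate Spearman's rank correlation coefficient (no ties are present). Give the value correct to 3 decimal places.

0.600

Rank pH: 2, 1, 3, 4, 5
Rank height: 2, 1, 5, 4, 3
d = rank(pH) − rank(height): 0, 0, -2, 0, 2; Σd² = 8
ρ = 1 − 6Σd² / [n(n²−1)] = 1 − 6×8 / (5×24) = 1 − 48/120 ≈ 0.600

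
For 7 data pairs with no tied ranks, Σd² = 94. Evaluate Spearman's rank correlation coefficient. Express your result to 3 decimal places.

-0.679

ρ = 1 − 6Σd² / [n(n²−1)] = 1 − 6×94 / (7×48)
  = 1 − 564/336 = 1 − 1.6786 ≈ -0.679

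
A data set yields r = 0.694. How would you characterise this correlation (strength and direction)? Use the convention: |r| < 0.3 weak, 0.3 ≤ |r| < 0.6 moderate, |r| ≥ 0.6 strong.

r = 0.694 > 0 so the relationship is positive.
|r| = 0.694, which falls in the strong range.

strong positive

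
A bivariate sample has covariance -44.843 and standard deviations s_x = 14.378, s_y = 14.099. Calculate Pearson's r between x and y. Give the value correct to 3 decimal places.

r = Cov(x,y) / (s_x · s_y) = -44.843 / (14.378 × 14.099)
  = -44.843 / 202.7154 ≈ -0.221

-0.221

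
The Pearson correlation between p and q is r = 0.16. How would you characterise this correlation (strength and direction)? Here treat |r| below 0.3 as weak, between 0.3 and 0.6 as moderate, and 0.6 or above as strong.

r = 0.16 > 0 so the relationship is positive.
|r| = 0.16, which falls in the weak range.

weak positive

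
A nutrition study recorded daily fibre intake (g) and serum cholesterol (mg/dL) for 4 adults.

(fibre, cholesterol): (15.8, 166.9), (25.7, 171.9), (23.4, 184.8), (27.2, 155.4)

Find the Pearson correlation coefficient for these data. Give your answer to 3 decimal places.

-0.151

n = 4, Σx = 92.1, Σy = 679, Σx² = 2197.53, Σy² = 115705.42, Σxy = 15606.05
nΣxy − ΣxΣy = 62424.2 − 62535.9 = -111.7
nΣx² − (Σx)² = 8790.12 − 8482.41 = 307.71; nΣy² − (Σy)² = 462821.68 − 461041 = 1780.68
r = -111.7 / √(307.71 × 1780.68) = -111.7 / 740.2250 ≈ -0.151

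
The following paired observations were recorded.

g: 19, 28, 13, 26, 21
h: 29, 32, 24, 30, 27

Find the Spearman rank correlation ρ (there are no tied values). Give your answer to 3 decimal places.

0.900

Rank g: 2, 5, 1, 4, 3
Rank h: 3, 5, 1, 4, 2
d = rank(g) − rank(h): -1, 0, 0, 0, 1; Σd² = 2
ρ = 1 − 6Σd² / [n(n²−1)] = 1 − 6×2 / (5×24) = 1 − 12/120 ≈ 0.900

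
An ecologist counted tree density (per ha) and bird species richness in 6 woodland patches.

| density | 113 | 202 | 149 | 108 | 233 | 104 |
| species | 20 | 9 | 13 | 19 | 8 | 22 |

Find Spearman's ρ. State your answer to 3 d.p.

-0.943

Rank density: 3, 5, 4, 2, 6, 1
Rank species: 5, 2, 3, 4, 1, 6
d = rank(density) − rank(species): -2, 3, 1, -2, 5, -5; Σd² = 68
ρ = 1 − 6Σd² / [n(n²−1)] = 1 − 6×68 / (6×35) = 1 − 408/210 ≈ -0.943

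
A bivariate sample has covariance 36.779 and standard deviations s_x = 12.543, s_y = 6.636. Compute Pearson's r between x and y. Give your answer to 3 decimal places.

r = Cov(x,y) / (s_x · s_y) = 36.779 / (12.543 × 6.636)
  = 36.779 / 83.2353 ≈ 0.442

0.442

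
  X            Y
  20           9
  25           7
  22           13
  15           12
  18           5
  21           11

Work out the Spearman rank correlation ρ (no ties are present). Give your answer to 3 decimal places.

0.029

Rank X: 3, 6, 5, 1, 2, 4
Rank Y: 3, 2, 6, 5, 1, 4
d = rank(X) − rank(Y): 0, 4, -1, -4, 1, 0; Σd² = 34
ρ = 1 − 6Σd² / [n(n²−1)] = 1 − 6×34 / (6×35) = 1 − 204/210 ≈ 0.029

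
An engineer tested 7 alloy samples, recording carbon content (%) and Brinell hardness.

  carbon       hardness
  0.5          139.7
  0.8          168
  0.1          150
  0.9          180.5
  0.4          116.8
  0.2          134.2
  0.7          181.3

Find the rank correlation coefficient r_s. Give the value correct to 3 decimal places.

Rank carbon: 4, 6, 1, 7, 3, 2, 5
Rank hardness: 3, 5, 4, 6, 1, 2, 7
d = rank(carbon) − rank(hardness): 1, 1, -3, 1, 2, 0, -2; Σd² = 20
ρ = 1 − 6Σd² / [n(n²−1)] = 1 − 6×20 / (7×48) = 1 − 120/336 ≈ 0.643

0.643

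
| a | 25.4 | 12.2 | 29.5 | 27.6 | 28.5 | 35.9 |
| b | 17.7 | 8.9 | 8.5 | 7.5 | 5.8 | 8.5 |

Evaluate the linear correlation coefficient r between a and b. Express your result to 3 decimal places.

n = 6, Σa = 159.1, Σb = 56.9, Σa² = 4527.07, Σb² = 626.89, Σab = 1486.36
nΣab − ΣaΣb = 8918.16 − 9052.79 = -134.63
nΣa² − (Σa)² = 27162.42 − 25312.81 = 1849.61; nΣb² − (Σb)² = 3761.34 − 3237.61 = 523.73
r = -134.63 / √(1849.61 × 523.73) = -134.63 / 984.2237 ≈ -0.137

-0.137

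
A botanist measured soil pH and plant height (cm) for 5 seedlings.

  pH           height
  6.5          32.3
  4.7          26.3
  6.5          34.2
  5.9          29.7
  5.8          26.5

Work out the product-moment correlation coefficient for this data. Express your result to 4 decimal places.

n = 5, Σx = 29.4, Σy = 149, Σx² = 175.04, Σy² = 4488.96, Σxy = 884.79
nΣxy − ΣxΣy = 4423.95 − 4380.6 = 43.35
nΣx² − (Σx)² = 875.2 − 864.36 = 10.84; nΣy² − (Σy)² = 22444.8 − 22201 = 243.8
r = 43.35 / √(10.84 × 243.8) = 43.35 / 51.4081 ≈ 0.8433

0.8433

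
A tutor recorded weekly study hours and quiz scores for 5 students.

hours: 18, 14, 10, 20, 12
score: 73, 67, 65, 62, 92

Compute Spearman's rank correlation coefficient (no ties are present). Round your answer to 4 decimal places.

Rank hours: 4, 3, 1, 5, 2
Rank score: 4, 3, 2, 1, 5
d = rank(hours) − rank(score): 0, 0, -1, 4, -3; Σd² = 26
ρ = 1 − 6Σd² / [n(n²−1)] = 1 − 6×26 / (5×24) = 1 − 156/120 ≈ -0.3000

-0.3000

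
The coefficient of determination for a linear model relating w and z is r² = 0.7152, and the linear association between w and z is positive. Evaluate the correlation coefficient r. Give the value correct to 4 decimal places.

|r| = √0.7152 = 0.8457
The association is positive, so r = 0.8457.

0.8457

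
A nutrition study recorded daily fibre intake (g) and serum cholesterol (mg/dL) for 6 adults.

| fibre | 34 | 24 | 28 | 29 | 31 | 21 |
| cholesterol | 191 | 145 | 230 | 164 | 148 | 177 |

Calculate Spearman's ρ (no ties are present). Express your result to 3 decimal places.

0.143

Rank fibre: 6, 2, 3, 4, 5, 1
Rank cholesterol: 5, 1, 6, 3, 2, 4
d = rank(fibre) − rank(cholesterol): 1, 1, -3, 1, 3, -3; Σd² = 30
ρ = 1 − 6Σd² / [n(n²−1)] = 1 − 6×30 / (6×35) = 1 − 180/210 ≈ 0.143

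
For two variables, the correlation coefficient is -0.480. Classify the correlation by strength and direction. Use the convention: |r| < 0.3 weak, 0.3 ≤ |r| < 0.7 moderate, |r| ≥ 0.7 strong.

moderate negative

r = -0.480 < 0 so the relationship is negative.
|r| = 0.480, which falls in the moderate range.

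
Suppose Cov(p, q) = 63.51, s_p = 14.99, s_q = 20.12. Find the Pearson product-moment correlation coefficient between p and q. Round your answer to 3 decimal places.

r = Cov(p,q) / (s_p · s_q) = 63.51 / (14.99 × 20.12)
  = 63.51 / 301.5988 ≈ 0.211

0.211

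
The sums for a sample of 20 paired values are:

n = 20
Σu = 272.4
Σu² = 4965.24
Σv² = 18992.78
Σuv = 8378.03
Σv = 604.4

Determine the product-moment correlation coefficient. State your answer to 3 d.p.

0.153

r = (nΣuv − ΣuΣv) / √[(nΣu² − (Σu)²)(nΣv² − (Σv)²)]
Numerator: 20×8378.03 − 272.4×604.4 = 2922.04
Denominator: √[(99304.8 − 74201.76)(379855.6 − 365299.36)] = √[25103.04 × 14556.24] = 19115.5925
r = 2922.04 / 19115.5925 ≈ 0.153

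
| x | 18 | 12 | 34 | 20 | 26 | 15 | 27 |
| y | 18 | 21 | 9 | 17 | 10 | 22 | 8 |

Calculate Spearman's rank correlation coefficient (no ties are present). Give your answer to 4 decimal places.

Rank x: 3, 1, 7, 4, 5, 2, 6
Rank y: 5, 6, 2, 4, 3, 7, 1
d = rank(x) − rank(y): -2, -5, 5, 0, 2, -5, 5; Σd² = 108
ρ = 1 − 6Σd² / [n(n²−1)] = 1 − 6×108 / (7×48) = 1 − 648/336 ≈ -0.9286

-0.9286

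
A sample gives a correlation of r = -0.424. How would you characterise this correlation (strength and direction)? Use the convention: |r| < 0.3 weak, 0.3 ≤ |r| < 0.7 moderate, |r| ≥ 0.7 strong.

moderate negative

r = -0.424 < 0 so the relationship is negative.
|r| = 0.424, which falls in the moderate range.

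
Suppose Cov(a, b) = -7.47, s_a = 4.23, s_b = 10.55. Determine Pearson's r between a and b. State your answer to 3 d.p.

-0.167

r = Cov(a,b) / (s_a · s_b) = -7.47 / (4.23 × 10.55)
  = -7.47 / 44.6265 ≈ -0.167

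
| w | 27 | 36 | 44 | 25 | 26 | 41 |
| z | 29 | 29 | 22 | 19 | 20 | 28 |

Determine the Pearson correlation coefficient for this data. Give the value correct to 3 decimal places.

0.323

n = 6, Σw = 199, Σz = 147, Σw² = 6943, Σz² = 3711, Σwz = 4938
nΣwz − ΣwΣz = 29628 − 29253 = 375
nΣw² − (Σw)² = 41658 − 39601 = 2057; nΣz² − (Σz)² = 22266 − 21609 = 657
r = 375 / √(2057 × 657) = 375 / 1162.5184 ≈ 0.323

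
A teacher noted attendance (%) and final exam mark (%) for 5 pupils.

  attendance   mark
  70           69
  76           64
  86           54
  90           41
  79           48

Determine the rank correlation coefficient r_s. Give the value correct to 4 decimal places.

-0.9000

Rank attendance: 1, 2, 4, 5, 3
Rank mark: 5, 4, 3, 1, 2
d = rank(attendance) − rank(mark): -4, -2, 1, 4, 1; Σd² = 38
ρ = 1 − 6Σd² / [n(n²−1)] = 1 − 6×38 / (5×24) = 1 − 228/120 ≈ -0.9000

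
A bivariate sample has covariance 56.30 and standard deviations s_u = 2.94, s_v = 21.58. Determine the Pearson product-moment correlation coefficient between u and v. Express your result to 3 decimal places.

r = Cov(u,v) / (s_u · s_v) = 56.30 / (2.94 × 21.58)
  = 56.30 / 63.4452 ≈ 0.887

0.887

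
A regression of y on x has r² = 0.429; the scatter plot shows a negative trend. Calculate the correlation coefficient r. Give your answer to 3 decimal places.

-0.655

|r| = √0.429 = 0.655
The association is negative, so r = −0.655.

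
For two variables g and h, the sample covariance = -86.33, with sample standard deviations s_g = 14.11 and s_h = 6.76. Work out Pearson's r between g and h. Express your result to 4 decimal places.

-0.9051

r = Cov(g,h) / (s_g · s_h) = -86.33 / (14.11 × 6.76)
  = -86.33 / 95.3836 ≈ -0.9051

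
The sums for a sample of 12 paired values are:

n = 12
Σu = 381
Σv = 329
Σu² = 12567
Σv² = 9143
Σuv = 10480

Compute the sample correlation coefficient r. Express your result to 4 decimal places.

r = (nΣuv − ΣuΣv) / √[(nΣu² − (Σu)²)(nΣv² − (Σv)²)]
Numerator: 12×10480 − 381×329 = 411
Denominator: √[(150804 − 145161)(109716 − 108241)] = √[5643 × 1475] = 2885.0347
r = 411 / 2885.0347 ≈ 0.1425

0.1425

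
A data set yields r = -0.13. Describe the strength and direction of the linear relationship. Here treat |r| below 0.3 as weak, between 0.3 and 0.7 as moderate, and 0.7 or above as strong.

r = -0.13 < 0 so the relationship is negative.
|r| = 0.13, which falls in the weak range.

weak negative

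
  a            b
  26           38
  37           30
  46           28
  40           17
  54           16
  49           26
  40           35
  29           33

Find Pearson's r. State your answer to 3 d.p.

n = 8, Σa = 321, Σb = 223, Σa² = 13519, Σb² = 6663, Σab = 8561
nΣab − ΣaΣb = 68488 − 71583 = -3095
nΣa² − (Σa)² = 108152 − 103041 = 5111; nΣb² − (Σb)² = 53304 − 49729 = 3575
r = -3095 / √(5111 × 3575) = -3095 / 4274.5555 ≈ -0.724

-0.724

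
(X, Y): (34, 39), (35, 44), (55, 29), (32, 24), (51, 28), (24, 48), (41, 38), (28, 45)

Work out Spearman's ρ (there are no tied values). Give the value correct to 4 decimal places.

Rank X: 4, 5, 8, 3, 7, 1, 6, 2
Rank Y: 5, 6, 3, 1, 2, 8, 4, 7
d = rank(X) − rank(Y): -1, -1, 5, 2, 5, -7, 2, -5; Σd² = 134
ρ = 1 − 6Σd² / [n(n²−1)] = 1 − 6×134 / (8×63) = 1 − 804/504 ≈ -0.5952

-0.5952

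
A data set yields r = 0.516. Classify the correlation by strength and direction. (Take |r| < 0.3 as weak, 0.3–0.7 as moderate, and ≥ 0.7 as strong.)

moderate positive

r = 0.516 > 0 so the relationship is positive.
|r| = 0.516, which falls in the moderate range.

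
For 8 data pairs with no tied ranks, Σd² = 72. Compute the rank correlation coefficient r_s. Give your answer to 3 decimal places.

ρ = 1 − 6Σd² / [n(n²−1)] = 1 − 6×72 / (8×63)
  = 1 − 432/504 = 1 − 0.8571 ≈ 0.143

0.143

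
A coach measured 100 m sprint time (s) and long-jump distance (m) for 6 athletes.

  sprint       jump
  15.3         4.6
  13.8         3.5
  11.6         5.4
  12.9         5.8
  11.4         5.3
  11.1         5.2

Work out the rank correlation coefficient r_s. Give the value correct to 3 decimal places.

-0.371

Rank sprint: 6, 5, 3, 4, 2, 1
Rank jump: 2, 1, 5, 6, 4, 3
d = rank(sprint) − rank(jump): 4, 4, -2, -2, -2, -2; Σd² = 48
ρ = 1 − 6Σd² / [n(n²−1)] = 1 − 6×48 / (6×35) = 1 − 288/210 ≈ -0.371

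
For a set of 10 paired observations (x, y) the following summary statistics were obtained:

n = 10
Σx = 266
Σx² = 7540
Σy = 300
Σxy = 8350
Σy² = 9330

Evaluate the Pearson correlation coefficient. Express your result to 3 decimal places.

r = (nΣxy − ΣxΣy) / √[(nΣx² − (Σx)²)(nΣy² − (Σy)²)]
Numerator: 10×8350 − 266×300 = 3700
Denominator: √[(75400 − 70756)(93300 − 90000)] = √[4644 × 3300] = 3914.7414
r = 3700 / 3914.7414 ≈ 0.945

0.945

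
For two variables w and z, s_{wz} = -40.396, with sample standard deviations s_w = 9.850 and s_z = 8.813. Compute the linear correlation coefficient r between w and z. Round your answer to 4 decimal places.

r = Cov(w,z) / (s_w · s_z) = -40.396 / (9.850 × 8.813)
  = -40.396 / 86.8081 ≈ -0.4653

-0.4653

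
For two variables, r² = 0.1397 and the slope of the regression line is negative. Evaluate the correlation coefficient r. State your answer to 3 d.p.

|r| = √0.1397 = 0.374
The association is negative, so r = −0.374.

-0.374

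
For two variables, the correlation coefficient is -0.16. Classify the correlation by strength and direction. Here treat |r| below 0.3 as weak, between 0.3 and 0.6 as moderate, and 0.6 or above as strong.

weak negative

r = -0.16 < 0 so the relationship is negative.
|r| = 0.16, which falls in the weak range.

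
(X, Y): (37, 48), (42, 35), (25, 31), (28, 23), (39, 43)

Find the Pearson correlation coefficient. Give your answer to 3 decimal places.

0.644

n = 5, ΣX = 171, ΣY = 180, ΣX² = 6063, ΣY² = 6868, ΣXY = 6342
nΣXY − ΣXΣY = 31710 − 30780 = 930
nΣX² − (ΣX)² = 30315 − 29241 = 1074; nΣY² − (ΣY)² = 34340 − 32400 = 1940
r = 930 / √(1074 × 1940) = 930 / 1443.4542 ≈ 0.644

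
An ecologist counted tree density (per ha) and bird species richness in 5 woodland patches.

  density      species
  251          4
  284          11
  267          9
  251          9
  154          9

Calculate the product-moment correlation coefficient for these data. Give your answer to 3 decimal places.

0.070

n = 5, Σx = 1207, Σy = 42, Σx² = 301663, Σy² = 380, Σxy = 10176
nΣxy − ΣxΣy = 50880 − 50694 = 186
nΣx² − (Σx)² = 1508315 − 1456849 = 51466; nΣy² − (Σy)² = 1900 − 1764 = 136
r = 186 / √(51466 × 136) = 186 / 2645.6334 ≈ 0.070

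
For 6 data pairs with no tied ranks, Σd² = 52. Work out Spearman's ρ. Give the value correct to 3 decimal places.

-0.486

ρ = 1 − 6Σd² / [n(n²−1)] = 1 − 6×52 / (6×35)
  = 1 − 312/210 = 1 − 1.4857 ≈ -0.486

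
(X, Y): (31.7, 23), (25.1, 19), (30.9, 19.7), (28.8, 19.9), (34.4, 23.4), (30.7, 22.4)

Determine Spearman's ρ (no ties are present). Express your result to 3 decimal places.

0.829

Rank X: 5, 1, 4, 2, 6, 3
Rank Y: 5, 1, 2, 3, 6, 4
d = rank(X) − rank(Y): 0, 0, 2, -1, 0, -1; Σd² = 6
ρ = 1 − 6Σd² / [n(n²−1)] = 1 − 6×6 / (6×35) = 1 − 36/210 ≈ 0.829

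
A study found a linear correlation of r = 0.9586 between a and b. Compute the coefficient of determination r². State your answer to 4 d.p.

0.9189

r² = (0.9586)² = 0.9189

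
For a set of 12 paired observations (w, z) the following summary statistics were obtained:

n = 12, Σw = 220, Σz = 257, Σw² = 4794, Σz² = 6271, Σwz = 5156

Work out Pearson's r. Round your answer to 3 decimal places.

0.582

r = (nΣwz − ΣwΣz) / √[(nΣw² − (Σw)²)(nΣz² − (Σz)²)]
Numerator: 12×5156 − 220×257 = 5332
Denominator: √[(57528 − 48400)(75252 − 66049)] = √[9128 × 9203] = 9165.4233
r = 5332 / 9165.4233 ≈ 0.582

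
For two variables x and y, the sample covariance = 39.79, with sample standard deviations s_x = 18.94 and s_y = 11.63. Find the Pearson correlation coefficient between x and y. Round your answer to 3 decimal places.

0.181

r = Cov(x,y) / (s_x · s_y) = 39.79 / (18.94 × 11.63)
  = 39.79 / 220.2722 ≈ 0.181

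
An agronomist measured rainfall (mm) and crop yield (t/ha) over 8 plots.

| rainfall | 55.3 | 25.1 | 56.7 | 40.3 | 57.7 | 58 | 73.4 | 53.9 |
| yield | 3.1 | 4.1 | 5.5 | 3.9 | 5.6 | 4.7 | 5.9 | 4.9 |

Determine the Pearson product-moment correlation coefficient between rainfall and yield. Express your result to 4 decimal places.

0.5739

n = 8, Σx = 420.4, Σy = 37.7, Σx² = 23513.14, Σy² = 184.15, Σxy = 2036.25
nΣxy − ΣxΣy = 16290 − 15849.08 = 440.92
nΣx² − (Σx)² = 188105.12 − 176736.16 = 11368.96; nΣy² − (Σy)² = 1473.2 − 1421.29 = 51.91
r = 440.92 / √(11368.96 × 51.91) = 440.92 / 768.2205 ≈ 0.5739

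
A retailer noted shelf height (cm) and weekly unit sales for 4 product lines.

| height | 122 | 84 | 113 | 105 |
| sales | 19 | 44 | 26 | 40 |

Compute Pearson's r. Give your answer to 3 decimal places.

-0.914

n = 4, Σx = 424, Σy = 129, Σx² = 45734, Σy² = 4573, Σxy = 13152
nΣxy − ΣxΣy = 52608 − 54696 = -2088
nΣx² − (Σx)² = 182936 − 179776 = 3160; nΣy² − (Σy)² = 18292 − 16641 = 1651
r = -2088 / √(3160 × 1651) = -2088 / 2284.1103 ≈ -0.914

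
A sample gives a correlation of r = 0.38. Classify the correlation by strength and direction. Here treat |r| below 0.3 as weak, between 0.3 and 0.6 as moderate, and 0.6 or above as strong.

moderate positive

r = 0.38 > 0 so the relationship is positive.
|r| = 0.38, which falls in the moderate range.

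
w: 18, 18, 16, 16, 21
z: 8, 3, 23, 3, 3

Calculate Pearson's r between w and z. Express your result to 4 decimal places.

-0.4930

n = 5, Σw = 89, Σz = 40, Σw² = 1601, Σz² = 620, Σwz = 677
nΣwz − ΣwΣz = 3385 − 3560 = -175
nΣw² − (Σw)² = 8005 − 7921 = 84; nΣz² − (Σz)² = 3100 − 1600 = 1500
r = -175 / √(84 × 1500) = -175 / 354.9648 ≈ -0.4930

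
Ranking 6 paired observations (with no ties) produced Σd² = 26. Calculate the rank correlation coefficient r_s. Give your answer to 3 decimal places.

0.257

ρ = 1 − 6Σd² / [n(n²−1)] = 1 − 6×26 / (6×35)
  = 1 − 156/210 = 1 − 0.7429 ≈ 0.257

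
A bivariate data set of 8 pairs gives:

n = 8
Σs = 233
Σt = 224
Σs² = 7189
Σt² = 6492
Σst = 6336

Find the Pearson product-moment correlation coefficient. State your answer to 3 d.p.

-0.631

r = (nΣst − ΣsΣt) / √[(nΣs² − (Σs)²)(nΣt² − (Σt)²)]
Numerator: 8×6336 − 233×224 = -1504
Denominator: √[(57512 − 54289)(51936 − 50176)] = √[3223 × 1760] = 2381.6969
r = -1504 / 2381.6969 ≈ -0.631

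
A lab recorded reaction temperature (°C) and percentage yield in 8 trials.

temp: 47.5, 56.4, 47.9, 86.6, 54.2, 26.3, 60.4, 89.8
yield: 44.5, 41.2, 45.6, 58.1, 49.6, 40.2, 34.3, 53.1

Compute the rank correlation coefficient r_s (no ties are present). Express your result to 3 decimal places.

0.476

Rank temp: 2, 5, 3, 7, 4, 1, 6, 8
Rank yield: 4, 3, 5, 8, 6, 2, 1, 7
d = rank(temp) − rank(yield): -2, 2, -2, -1, -2, -1, 5, 1; Σd² = 44
ρ = 1 − 6Σd² / [n(n²−1)] = 1 − 6×44 / (8×63) = 1 − 264/504 ≈ 0.476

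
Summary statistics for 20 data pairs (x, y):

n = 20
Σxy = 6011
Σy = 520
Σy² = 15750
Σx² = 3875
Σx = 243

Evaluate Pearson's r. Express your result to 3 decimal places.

r = (nΣxy − ΣxΣy) / √[(nΣx² − (Σx)²)(nΣy² − (Σy)²)]
Numerator: 20×6011 − 243×520 = -6140
Denominator: √[(77500 − 59049)(315000 − 270400)] = √[18451 × 44600] = 28686.4881
r = -6140 / 28686.4881 ≈ -0.214

-0.214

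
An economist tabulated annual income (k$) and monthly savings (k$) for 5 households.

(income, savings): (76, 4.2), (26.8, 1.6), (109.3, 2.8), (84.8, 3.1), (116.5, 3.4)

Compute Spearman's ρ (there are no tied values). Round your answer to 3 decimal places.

Rank income: 2, 1, 4, 3, 5
Rank savings: 5, 1, 2, 3, 4
d = rank(income) − rank(savings): -3, 0, 2, 0, 1; Σd² = 14
ρ = 1 − 6Σd² / [n(n²−1)] = 1 − 6×14 / (5×24) = 1 − 84/120 ≈ 0.300

0.300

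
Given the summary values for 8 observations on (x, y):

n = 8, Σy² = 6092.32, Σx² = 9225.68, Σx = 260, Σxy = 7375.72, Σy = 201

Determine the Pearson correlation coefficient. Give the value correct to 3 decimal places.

r = (nΣxy − ΣxΣy) / √[(nΣx² − (Σx)²)(nΣy² − (Σy)²)]
Numerator: 8×7375.72 − 260×201 = 6745.76
Denominator: √[(73805.44 − 67600)(48738.56 − 40401)] = √[6205.44 × 8337.56] = 7192.9291
r = 6745.76 / 7192.9291 ≈ 0.938

0.938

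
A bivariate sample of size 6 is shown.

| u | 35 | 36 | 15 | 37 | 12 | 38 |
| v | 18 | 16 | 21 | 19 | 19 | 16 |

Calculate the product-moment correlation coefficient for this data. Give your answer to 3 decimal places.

n = 6, Σu = 173, Σv = 109, Σu² = 5703, Σv² = 1999, Σuv = 3060
nΣuv − ΣuΣv = 18360 − 18857 = -497
nΣu² − (Σu)² = 34218 − 29929 = 4289; nΣv² − (Σv)² = 11994 − 11881 = 113
r = -497 / √(4289 × 113) = -497 / 696.1731 ≈ -0.714

-0.714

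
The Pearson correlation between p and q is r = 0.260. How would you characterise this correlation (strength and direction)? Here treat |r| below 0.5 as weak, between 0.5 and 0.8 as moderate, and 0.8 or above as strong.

r = 0.260 > 0 so the relationship is positive.
|r| = 0.260, which falls in the weak range.

weak positive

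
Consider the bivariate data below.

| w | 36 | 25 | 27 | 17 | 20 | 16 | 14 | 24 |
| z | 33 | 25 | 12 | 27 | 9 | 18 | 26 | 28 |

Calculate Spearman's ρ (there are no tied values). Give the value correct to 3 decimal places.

0.190

Rank w: 8, 6, 7, 3, 4, 2, 1, 5
Rank z: 8, 4, 2, 6, 1, 3, 5, 7
d = rank(w) − rank(z): 0, 2, 5, -3, 3, -1, -4, -2; Σd² = 68
ρ = 1 − 6Σd² / [n(n²−1)] = 1 − 6×68 / (8×63) = 1 − 408/504 ≈ 0.190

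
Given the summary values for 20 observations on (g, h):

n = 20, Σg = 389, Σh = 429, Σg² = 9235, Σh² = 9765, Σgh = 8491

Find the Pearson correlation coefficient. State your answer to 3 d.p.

0.152

r = (nΣgh − ΣgΣh) / √[(nΣg² − (Σg)²)(nΣh² − (Σh)²)]
Numerator: 20×8491 − 389×429 = 2939
Denominator: √[(184700 − 151321)(195300 − 184041)] = √[33379 × 11259] = 19385.9269
r = 2939 / 19385.9269 ≈ 0.152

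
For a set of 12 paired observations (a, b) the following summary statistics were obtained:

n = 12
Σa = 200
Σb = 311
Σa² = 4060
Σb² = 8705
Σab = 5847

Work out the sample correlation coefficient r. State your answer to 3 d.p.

r = (nΣab − ΣaΣb) / √[(nΣa² − (Σa)²)(nΣb² − (Σb)²)]
Numerator: 12×5847 − 200×311 = 7964
Denominator: √[(48720 − 40000)(104460 − 96721)] = √[8720 × 7739] = 8214.8694
r = 7964 / 8214.8694 ≈ 0.969

0.969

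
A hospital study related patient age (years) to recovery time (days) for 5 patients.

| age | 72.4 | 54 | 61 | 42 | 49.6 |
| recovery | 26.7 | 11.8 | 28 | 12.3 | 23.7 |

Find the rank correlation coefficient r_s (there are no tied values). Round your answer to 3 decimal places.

Rank age: 5, 3, 4, 1, 2
Rank recovery: 4, 1, 5, 2, 3
d = rank(age) − rank(recovery): 1, 2, -1, -1, -1; Σd² = 8
ρ = 1 − 6Σd² / [n(n²−1)] = 1 − 6×8 / (5×24) = 1 − 48/120 ≈ 0.600

0.600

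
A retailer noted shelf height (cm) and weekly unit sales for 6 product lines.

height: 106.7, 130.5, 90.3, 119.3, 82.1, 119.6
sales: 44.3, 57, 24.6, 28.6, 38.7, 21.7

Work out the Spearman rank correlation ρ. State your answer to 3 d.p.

0.143

Rank height: 3, 6, 2, 4, 1, 5
Rank sales: 5, 6, 2, 3, 4, 1
d = rank(height) − rank(sales): -2, 0, 0, 1, -3, 4; Σd² = 30
ρ = 1 − 6Σd² / [n(n²−1)] = 1 − 6×30 / (6×35) = 1 − 180/210 ≈ 0.143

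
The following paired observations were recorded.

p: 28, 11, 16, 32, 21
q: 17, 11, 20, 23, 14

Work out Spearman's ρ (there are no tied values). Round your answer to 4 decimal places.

0.7000

Rank p: 4, 1, 2, 5, 3
Rank q: 3, 1, 4, 5, 2
d = rank(p) − rank(q): 1, 0, -2, 0, 1; Σd² = 6
ρ = 1 − 6Σd² / [n(n²−1)] = 1 − 6×6 / (5×24) = 1 − 36/120 ≈ 0.7000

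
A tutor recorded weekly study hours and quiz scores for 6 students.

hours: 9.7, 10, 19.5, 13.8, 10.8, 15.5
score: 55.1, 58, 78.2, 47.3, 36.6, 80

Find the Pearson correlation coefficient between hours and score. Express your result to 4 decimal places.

n = 6, Σx = 79.3, Σy = 355.2, Σx² = 1121.67, Σy² = 22492.1, Σxy = 4927.39
nΣxy − ΣxΣy = 29564.34 − 28167.36 = 1396.98
nΣx² − (Σx)² = 6730.02 − 6288.49 = 441.53; nΣy² − (Σy)² = 134952.6 − 126167.04 = 8785.56
r = 1396.98 / √(441.53 × 8785.56) = 1396.98 / 1969.5401 ≈ 0.7093

0.7093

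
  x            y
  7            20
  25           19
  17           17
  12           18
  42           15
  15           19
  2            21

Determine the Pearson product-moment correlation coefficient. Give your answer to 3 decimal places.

n = 7, Σx = 120, Σy = 129, Σx² = 3100, Σy² = 2401, Σxy = 2077
nΣxy − ΣxΣy = 14539 − 15480 = -941
nΣx² − (Σx)² = 21700 − 14400 = 7300; nΣy² − (Σy)² = 16807 − 16641 = 166
r = -941 / √(7300 × 166) = -941 / 1100.8179 ≈ -0.855

-0.855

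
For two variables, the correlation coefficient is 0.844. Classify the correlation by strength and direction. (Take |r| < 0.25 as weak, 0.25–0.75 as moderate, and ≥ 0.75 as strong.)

strong positive

r = 0.844 > 0 so the relationship is positive.
|r| = 0.844, which falls in the strong range.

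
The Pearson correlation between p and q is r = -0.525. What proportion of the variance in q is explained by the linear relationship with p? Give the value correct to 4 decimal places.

r² = (-0.525)² = 0.2756

0.2756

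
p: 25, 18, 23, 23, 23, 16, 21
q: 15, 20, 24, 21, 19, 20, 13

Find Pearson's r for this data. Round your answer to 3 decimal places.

n = 7, Σp = 149, Σq = 132, Σp² = 3233, Σq² = 2572, Σpq = 2800
nΣpq − ΣpΣq = 19600 − 19668 = -68
nΣp² − (Σp)² = 22631 − 22201 = 430; nΣq² − (Σq)² = 18004 − 17424 = 580
r = -68 / √(430 × 580) = -68 / 499.3996 ≈ -0.136

-0.136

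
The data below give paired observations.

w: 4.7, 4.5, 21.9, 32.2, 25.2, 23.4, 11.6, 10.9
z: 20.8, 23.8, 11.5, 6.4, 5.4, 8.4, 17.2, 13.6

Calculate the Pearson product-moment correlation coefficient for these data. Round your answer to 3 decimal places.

-0.941

n = 8, Σw = 134.4, Σz = 107.1, Σw² = 2994.76, Σz² = 1752.81, Σwz = 1343.19
nΣwz − ΣwΣz = 10745.52 − 14394.24 = -3648.72
nΣw² − (Σw)² = 23958.08 − 18063.36 = 5894.72; nΣz² − (Σz)² = 14022.48 − 11470.41 = 2552.07
r = -3648.72 / √(5894.72 × 2552.07) = -3648.72 / 3878.6258 ≈ -0.941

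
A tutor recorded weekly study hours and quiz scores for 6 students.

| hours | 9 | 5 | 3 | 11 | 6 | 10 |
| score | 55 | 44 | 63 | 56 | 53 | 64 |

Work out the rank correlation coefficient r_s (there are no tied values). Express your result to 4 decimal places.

0.3143

Rank hours: 4, 2, 1, 6, 3, 5
Rank score: 3, 1, 5, 4, 2, 6
d = rank(hours) − rank(score): 1, 1, -4, 2, 1, -1; Σd² = 24
ρ = 1 − 6Σd² / [n(n²−1)] = 1 − 6×24 / (6×35) = 1 − 144/210 ≈ 0.3143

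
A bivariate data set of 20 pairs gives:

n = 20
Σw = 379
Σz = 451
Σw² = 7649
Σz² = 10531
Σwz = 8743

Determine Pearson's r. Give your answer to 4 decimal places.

0.4788

r = (nΣwz − ΣwΣz) / √[(nΣw² − (Σw)²)(nΣz² − (Σz)²)]
Numerator: 20×8743 − 379×451 = 3931
Denominator: √[(152980 − 143641)(210620 − 203401)] = √[9339 × 7219] = 8210.8612
r = 3931 / 8210.8612 ≈ 0.4788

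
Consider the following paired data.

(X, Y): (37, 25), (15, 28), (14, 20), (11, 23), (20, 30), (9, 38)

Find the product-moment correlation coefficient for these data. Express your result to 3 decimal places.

n = 6, ΣX = 106, ΣY = 164, ΣX² = 2392, ΣY² = 4682, ΣXY = 2820
nΣXY − ΣXΣY = 16920 − 17384 = -464
nΣX² − (ΣX)² = 14352 − 11236 = 3116; nΣY² − (ΣY)² = 28092 − 26896 = 1196
r = -464 / √(3116 × 1196) = -464 / 1930.4756 ≈ -0.240

-0.240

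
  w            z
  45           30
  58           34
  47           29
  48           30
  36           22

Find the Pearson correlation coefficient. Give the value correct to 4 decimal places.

n = 5, Σw = 234, Σz = 145, Σw² = 11198, Σz² = 4281, Σwz = 6917
nΣwz − ΣwΣz = 34585 − 33930 = 655
nΣw² − (Σw)² = 55990 − 54756 = 1234; nΣz² − (Σz)² = 21405 − 21025 = 380
r = 655 / √(1234 × 380) = 655 / 684.7773 ≈ 0.9565

0.9565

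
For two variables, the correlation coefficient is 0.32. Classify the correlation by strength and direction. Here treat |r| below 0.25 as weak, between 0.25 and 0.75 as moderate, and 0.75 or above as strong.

moderate positive

r = 0.32 > 0 so the relationship is positive.
|r| = 0.32, which falls in the moderate range.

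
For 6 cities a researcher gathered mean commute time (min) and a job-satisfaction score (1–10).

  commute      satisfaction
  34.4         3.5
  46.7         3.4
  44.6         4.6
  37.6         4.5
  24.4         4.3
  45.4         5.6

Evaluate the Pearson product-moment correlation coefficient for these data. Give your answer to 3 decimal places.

n = 6, Σx = 233.1, Σy = 25.9, Σx² = 9423.69, Σy² = 115.07, Σxy = 1012.7
nΣxy − ΣxΣy = 6076.2 − 6037.29 = 38.91
nΣx² − (Σx)² = 56542.14 − 54335.61 = 2206.53; nΣy² − (Σy)² = 690.42 − 670.81 = 19.61
r = 38.91 / √(2206.53 × 19.61) = 38.91 / 208.0146 ≈ 0.187

0.187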